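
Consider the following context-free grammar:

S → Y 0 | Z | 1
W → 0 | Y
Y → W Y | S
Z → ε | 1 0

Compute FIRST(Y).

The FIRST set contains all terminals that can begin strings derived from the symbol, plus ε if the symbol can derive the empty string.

We compute FIRST(Y) using the standard algorithm.
FIRST(S) = {0, 1, ε}
FIRST(W) = {0, 1, ε}
FIRST(Y) = {0, 1, ε}
FIRST(Z) = {1, ε}
Therefore, FIRST(Y) = {0, 1, ε}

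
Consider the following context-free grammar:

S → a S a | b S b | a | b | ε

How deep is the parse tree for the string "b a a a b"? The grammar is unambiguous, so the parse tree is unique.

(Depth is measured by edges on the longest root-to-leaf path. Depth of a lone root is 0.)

3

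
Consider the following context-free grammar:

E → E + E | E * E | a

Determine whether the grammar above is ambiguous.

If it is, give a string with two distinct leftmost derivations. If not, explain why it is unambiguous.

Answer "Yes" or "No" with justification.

Yes - the string 'a * a * a * a + a + a' has two distinct leftmost derivations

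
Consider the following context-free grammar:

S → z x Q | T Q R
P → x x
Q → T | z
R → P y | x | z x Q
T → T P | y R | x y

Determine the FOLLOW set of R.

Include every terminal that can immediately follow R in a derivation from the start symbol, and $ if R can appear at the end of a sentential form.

We compute FOLLOW(R) using the standard algorithm.
FOLLOW(S) starts with {$}.
FIRST(P) = {x}
FIRST(Q) = {x, y, z}
FIRST(R) = {x, z}
FIRST(S) = {x, y, z}
FIRST(T) = {x, y}
FOLLOW(P) = {$, x, y, z}
FOLLOW(Q) = {$, x, y, z}
FOLLOW(R) = {$, x, y, z}
FOLLOW(S) = {$}
FOLLOW(T) = {$, x, y, z}
Therefore, FOLLOW(R) = {$, x, y, z}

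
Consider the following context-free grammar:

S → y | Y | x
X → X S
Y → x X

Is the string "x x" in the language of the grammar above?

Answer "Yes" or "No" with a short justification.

No - no valid derivation exists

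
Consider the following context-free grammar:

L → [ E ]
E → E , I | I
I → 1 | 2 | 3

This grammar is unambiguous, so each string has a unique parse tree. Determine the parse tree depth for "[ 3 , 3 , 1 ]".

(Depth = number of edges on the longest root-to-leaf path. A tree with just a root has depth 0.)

5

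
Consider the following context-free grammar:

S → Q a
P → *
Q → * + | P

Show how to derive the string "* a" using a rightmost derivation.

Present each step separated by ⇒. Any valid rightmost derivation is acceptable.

S ⇒ Q a ⇒ P a ⇒ * a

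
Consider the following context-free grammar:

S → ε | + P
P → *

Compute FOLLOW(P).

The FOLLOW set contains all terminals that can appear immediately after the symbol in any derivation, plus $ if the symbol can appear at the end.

We compute FOLLOW(P) using the standard algorithm.
FOLLOW(S) starts with {$}.
FIRST(P) = {*}
FIRST(S) = {+, ε}
FOLLOW(P) = {$}
FOLLOW(S) = {$}
Therefore, FOLLOW(P) = {$}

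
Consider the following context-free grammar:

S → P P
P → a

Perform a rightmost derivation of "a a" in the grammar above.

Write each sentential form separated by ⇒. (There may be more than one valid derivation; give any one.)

S ⇒ P P ⇒ P a ⇒ a a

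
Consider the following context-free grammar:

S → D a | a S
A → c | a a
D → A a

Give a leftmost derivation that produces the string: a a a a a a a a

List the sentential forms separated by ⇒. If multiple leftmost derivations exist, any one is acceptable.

S ⇒ a S ⇒ a a S ⇒ a a a S ⇒ a a a a S ⇒ a a a a D a ⇒ a a a a A a a ⇒ a a a a a a a a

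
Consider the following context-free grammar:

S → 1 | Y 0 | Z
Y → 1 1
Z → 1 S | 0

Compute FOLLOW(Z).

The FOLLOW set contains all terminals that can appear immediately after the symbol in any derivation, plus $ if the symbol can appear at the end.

We compute FOLLOW(Z) using the standard algorithm.
FOLLOW(S) starts with {$}.
FIRST(S) = {0, 1}
FIRST(Y) = {1}
FIRST(Z) = {0, 1}
FOLLOW(S) = {$}
FOLLOW(Y) = {0}
FOLLOW(Z) = {$}
Therefore, FOLLOW(Z) = {$}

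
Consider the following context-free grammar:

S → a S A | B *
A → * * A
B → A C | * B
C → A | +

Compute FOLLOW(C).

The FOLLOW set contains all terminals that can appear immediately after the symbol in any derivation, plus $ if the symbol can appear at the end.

We compute FOLLOW(C) using the standard algorithm.
FOLLOW(S) starts with {$}.
FIRST(A) = {*}
FIRST(B) = {*}
FIRST(C) = {*, +}
FIRST(S) = {*, a}
FOLLOW(A) = {$, *, +}
FOLLOW(B) = {*}
FOLLOW(C) = {*}
FOLLOW(S) = {$, *}
Therefore, FOLLOW(C) = {*}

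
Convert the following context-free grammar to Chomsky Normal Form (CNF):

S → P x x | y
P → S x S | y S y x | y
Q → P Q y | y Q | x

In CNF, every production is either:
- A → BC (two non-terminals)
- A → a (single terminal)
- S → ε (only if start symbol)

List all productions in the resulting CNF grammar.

TX → x; S → y; TY → y; P → y; Q → x; S → P X0; X0 → TX TX; P → S X1; X1 → TX S; P → TY X2; X2 → S X3; X3 → TY TX; Q → P X4; X4 → Q TY; Q → TY Q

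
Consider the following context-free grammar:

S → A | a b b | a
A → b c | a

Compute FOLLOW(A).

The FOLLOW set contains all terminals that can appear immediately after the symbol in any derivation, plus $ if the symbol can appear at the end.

We compute FOLLOW(A) using the standard algorithm.
FOLLOW(S) starts with {$}.
FIRST(A) = {a, b}
FIRST(S) = {a, b}
FOLLOW(A) = {$}
FOLLOW(S) = {$}
Therefore, FOLLOW(A) = {$}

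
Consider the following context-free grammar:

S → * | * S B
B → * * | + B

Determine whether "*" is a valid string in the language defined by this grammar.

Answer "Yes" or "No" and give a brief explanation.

Yes - a valid derivation exists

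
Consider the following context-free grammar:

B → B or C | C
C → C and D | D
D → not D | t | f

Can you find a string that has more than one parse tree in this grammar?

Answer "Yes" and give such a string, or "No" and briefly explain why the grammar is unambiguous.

No - the grammar is unambiguous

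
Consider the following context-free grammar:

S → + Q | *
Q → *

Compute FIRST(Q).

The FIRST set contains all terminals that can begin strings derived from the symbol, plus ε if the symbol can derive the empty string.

We compute FIRST(Q) using the standard algorithm.
FIRST(Q) = {*}
FIRST(S) = {*, +}
Therefore, FIRST(Q) = {*}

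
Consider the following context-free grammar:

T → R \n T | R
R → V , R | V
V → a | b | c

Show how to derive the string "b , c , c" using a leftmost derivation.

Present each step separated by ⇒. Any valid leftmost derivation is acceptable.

T ⇒ R ⇒ V , R ⇒ b , R ⇒ b , V , R ⇒ b , c , R ⇒ b , c , V ⇒ b , c , c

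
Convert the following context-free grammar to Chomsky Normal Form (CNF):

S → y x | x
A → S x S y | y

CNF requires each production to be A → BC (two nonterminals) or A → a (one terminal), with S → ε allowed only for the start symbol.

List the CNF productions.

TY → y; TX → x; S → x; A → y; S → TY TX; A → S X0; X0 → TX X1; X1 → S TY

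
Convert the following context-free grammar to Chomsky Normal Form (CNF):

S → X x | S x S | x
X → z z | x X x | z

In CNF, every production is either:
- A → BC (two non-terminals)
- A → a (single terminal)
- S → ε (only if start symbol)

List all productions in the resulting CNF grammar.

TX → x; S → x; TZ → z; X → z; S → X TX; S → S X0; X0 → TX S; X → TZ TZ; X → TX X1; X1 → X TX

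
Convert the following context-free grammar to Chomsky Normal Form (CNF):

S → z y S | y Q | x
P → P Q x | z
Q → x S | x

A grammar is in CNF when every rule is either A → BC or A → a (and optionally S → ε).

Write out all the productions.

TZ → z; TY → y; S → x; TX → x; P → z; Q → x; S → TZ X0; X0 → TY S; S → TY Q; P → P X1; X1 → Q TX; Q → TX S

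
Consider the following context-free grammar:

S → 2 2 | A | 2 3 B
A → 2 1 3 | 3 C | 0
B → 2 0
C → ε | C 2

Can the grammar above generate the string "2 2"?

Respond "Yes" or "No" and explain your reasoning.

Yes - a valid derivation exists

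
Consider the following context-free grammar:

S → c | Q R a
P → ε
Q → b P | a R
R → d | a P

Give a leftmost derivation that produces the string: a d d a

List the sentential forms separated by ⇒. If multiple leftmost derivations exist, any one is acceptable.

S ⇒ Q R a ⇒ a R R a ⇒ a d R a ⇒ a d d a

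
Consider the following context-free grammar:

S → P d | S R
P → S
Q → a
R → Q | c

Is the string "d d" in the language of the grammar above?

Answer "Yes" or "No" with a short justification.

No - no valid derivation exists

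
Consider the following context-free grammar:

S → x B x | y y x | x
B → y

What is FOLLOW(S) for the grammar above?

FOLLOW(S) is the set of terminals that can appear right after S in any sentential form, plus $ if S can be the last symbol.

We compute FOLLOW(S) using the standard algorithm.
FOLLOW(S) starts with {$}.
FIRST(B) = {y}
FIRST(S) = {x, y}
FOLLOW(B) = {x}
FOLLOW(S) = {$}
Therefore, FOLLOW(S) = {$}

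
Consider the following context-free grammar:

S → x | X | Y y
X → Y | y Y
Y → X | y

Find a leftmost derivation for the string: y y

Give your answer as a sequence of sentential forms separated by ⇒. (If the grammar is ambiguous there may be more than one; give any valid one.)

S ⇒ X ⇒ y Y ⇒ y y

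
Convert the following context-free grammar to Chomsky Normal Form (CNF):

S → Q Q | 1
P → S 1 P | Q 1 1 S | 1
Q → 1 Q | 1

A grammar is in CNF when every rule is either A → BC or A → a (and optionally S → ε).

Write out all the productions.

S → 1; T1 → 1; P → 1; Q → 1; S → Q Q; P → S X0; X0 → T1 P; P → Q X1; X1 → T1 X2; X2 → T1 S; Q → T1 Q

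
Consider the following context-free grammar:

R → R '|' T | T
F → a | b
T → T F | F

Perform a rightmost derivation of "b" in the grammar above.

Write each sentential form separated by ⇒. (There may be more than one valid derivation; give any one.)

R ⇒ T ⇒ F ⇒ b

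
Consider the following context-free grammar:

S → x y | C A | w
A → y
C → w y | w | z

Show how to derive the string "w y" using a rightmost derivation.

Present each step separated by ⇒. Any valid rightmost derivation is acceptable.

S ⇒ C A ⇒ C y ⇒ w y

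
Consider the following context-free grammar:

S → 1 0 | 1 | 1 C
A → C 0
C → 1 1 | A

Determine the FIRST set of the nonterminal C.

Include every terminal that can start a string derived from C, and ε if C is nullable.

We compute FIRST(C) using the standard algorithm.
FIRST(A) = {1}
FIRST(C) = {1}
FIRST(S) = {1}
Therefore, FIRST(C) = {1}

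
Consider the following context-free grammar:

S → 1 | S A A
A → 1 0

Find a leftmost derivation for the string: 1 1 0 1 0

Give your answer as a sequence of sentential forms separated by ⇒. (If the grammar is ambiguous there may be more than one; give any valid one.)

S ⇒ S A A ⇒ 1 A A ⇒ 1 1 0 A ⇒ 1 1 0 1 0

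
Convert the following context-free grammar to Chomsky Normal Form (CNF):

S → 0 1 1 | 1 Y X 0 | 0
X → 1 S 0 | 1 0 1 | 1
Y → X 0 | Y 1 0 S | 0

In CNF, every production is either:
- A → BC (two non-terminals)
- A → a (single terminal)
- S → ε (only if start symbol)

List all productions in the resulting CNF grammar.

T0 → 0; T1 → 1; S → 0; X → 1; Y → 0; S → T0 X0; X0 → T1 T1; S → T1 X1; X1 → Y X2; X2 → X T0; X → T1 X3; X3 → S T0; X → T1 X4; X4 → T0 T1; Y → X T0; Y → Y X5; X5 → T1 X6; X6 → T0 S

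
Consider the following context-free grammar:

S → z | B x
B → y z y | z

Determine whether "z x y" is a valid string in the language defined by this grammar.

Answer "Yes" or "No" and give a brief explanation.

No - no valid derivation exists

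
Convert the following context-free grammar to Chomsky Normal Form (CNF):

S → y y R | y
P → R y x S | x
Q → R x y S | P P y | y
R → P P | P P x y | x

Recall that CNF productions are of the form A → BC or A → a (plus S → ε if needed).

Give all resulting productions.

TY → y; S → y; TX → x; P → x; Q → y; R → x; S → TY X0; X0 → TY R; P → R X1; X1 → TY X2; X2 → TX S; Q → R X3; X3 → TX X4; X4 → TY S; Q → P X5; X5 → P TY; R → P P; R → P X6; X6 → P X7; X7 → TX TY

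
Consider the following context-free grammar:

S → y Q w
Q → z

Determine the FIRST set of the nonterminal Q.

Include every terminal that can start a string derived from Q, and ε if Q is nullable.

We compute FIRST(Q) using the standard algorithm.
FIRST(Q) = {z}
FIRST(S) = {y}
Therefore, FIRST(Q) = {z}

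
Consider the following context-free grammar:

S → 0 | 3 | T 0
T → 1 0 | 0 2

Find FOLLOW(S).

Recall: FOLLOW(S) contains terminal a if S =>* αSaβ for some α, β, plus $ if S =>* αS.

We compute FOLLOW(S) using the standard algorithm.
FOLLOW(S) starts with {$}.
FIRST(S) = {0, 1, 3}
FIRST(T) = {0, 1}
FOLLOW(S) = {$}
FOLLOW(T) = {0}
Therefore, FOLLOW(S) = {$}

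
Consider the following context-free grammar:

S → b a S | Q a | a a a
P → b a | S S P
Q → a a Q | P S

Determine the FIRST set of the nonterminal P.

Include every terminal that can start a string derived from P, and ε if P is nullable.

We compute FIRST(P) using the standard algorithm.
FIRST(P) = {a, b}
FIRST(Q) = {a, b}
FIRST(S) = {a, b}
Therefore, FIRST(P) = {a, b}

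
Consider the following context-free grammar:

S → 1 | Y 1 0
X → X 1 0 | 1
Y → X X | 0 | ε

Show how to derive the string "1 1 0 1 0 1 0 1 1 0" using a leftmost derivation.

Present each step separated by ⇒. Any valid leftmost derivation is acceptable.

S ⇒ Y 1 0 ⇒ X X 1 0 ⇒ X 1 0 X 1 0 ⇒ X 1 0 1 0 X 1 0 ⇒ X 1 0 1 0 1 0 X 1 0 ⇒ 1 1 0 1 0 1 0 X 1 0 ⇒ 1 1 0 1 0 1 0 1 1 0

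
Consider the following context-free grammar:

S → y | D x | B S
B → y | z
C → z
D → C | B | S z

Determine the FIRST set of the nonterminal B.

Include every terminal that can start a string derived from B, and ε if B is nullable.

We compute FIRST(B) using the standard algorithm.
FIRST(B) = {y, z}
FIRST(C) = {z}
FIRST(D) = {y, z}
FIRST(S) = {y, z}
Therefore, FIRST(B) = {y, z}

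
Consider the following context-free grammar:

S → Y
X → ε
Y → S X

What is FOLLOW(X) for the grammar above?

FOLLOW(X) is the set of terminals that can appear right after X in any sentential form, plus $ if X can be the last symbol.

We compute FOLLOW(X) using the standard algorithm.
FOLLOW(S) starts with {$}.
FIRST(S) = {}
FIRST(X) = {ε}
FIRST(Y) = {}
FOLLOW(S) = {$}
FOLLOW(X) = {$}
FOLLOW(Y) = {$}
Therefore, FOLLOW(X) = {$}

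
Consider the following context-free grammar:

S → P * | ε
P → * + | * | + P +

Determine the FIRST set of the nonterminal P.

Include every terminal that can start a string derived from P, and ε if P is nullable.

We compute FIRST(P) using the standard algorithm.
FIRST(P) = {*, +}
FIRST(S) = {*, +, ε}
Therefore, FIRST(P) = {*, +}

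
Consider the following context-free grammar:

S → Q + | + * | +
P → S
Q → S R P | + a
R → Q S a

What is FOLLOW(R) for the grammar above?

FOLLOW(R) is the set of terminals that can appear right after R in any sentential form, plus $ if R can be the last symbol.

We compute FOLLOW(R) using the standard algorithm.
FOLLOW(S) starts with {$}.
FIRST(P) = {+}
FIRST(Q) = {+}
FIRST(R) = {+}
FIRST(S) = {+}
FOLLOW(P) = {+}
FOLLOW(Q) = {+}
FOLLOW(R) = {+}
FOLLOW(S) = {$, +, a}
Therefore, FOLLOW(R) = {+}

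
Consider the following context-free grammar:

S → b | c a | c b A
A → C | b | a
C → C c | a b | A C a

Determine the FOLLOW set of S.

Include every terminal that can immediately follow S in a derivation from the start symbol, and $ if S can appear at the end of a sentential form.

We compute FOLLOW(S) using the standard algorithm.
FOLLOW(S) starts with {$}.
FIRST(A) = {a, b}
FIRST(C) = {a, b}
FIRST(S) = {b, c}
FOLLOW(A) = {$, a, b}
FOLLOW(C) = {$, a, b, c}
FOLLOW(S) = {$}
Therefore, FOLLOW(S) = {$}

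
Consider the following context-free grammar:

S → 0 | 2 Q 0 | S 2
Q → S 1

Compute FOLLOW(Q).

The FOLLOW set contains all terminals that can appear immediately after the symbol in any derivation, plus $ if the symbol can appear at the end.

We compute FOLLOW(Q) using the standard algorithm.
FOLLOW(S) starts with {$}.
FIRST(Q) = {0, 2}
FIRST(S) = {0, 2}
FOLLOW(Q) = {0}
FOLLOW(S) = {$, 1, 2}
Therefore, FOLLOW(Q) = {0}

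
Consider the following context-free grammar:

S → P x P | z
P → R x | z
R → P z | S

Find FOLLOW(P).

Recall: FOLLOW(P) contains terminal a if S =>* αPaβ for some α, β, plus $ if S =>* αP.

We compute FOLLOW(P) using the standard algorithm.
FOLLOW(S) starts with {$}.
FIRST(P) = {z}
FIRST(R) = {z}
FIRST(S) = {z}
FOLLOW(P) = {$, x, z}
FOLLOW(R) = {x}
FOLLOW(S) = {$, x}
Therefore, FOLLOW(P) = {$, x, z}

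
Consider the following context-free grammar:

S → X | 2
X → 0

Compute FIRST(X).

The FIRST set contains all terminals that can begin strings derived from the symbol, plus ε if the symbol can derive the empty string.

We compute FIRST(X) using the standard algorithm.
FIRST(S) = {0, 2}
FIRST(X) = {0}
Therefore, FIRST(X) = {0}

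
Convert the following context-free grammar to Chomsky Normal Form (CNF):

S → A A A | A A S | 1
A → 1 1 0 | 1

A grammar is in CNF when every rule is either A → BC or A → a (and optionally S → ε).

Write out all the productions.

S → 1; T1 → 1; T0 → 0; A → 1; S → A X0; X0 → A A; S → A X1; X1 → A S; A → T1 X2; X2 → T1 T0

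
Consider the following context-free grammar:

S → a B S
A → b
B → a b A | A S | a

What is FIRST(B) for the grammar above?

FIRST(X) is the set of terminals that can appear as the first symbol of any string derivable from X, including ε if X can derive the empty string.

We compute FIRST(B) using the standard algorithm.
FIRST(A) = {b}
FIRST(B) = {a, b}
FIRST(S) = {a}
Therefore, FIRST(B) = {a, b}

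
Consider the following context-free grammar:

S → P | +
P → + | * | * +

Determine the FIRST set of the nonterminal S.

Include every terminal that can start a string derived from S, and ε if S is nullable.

We compute FIRST(S) using the standard algorithm.
FIRST(P) = {*, +}
FIRST(S) = {*, +}
Therefore, FIRST(S) = {*, +}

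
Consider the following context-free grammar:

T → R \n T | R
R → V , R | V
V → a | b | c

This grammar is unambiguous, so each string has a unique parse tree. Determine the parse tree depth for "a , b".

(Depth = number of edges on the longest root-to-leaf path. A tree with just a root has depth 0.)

4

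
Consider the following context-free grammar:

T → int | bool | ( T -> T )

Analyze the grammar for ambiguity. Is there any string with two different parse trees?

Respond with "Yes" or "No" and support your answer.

No - the grammar is unambiguous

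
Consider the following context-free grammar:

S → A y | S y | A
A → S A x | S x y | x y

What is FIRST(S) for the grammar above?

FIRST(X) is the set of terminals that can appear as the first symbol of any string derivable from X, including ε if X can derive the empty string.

We compute FIRST(S) using the standard algorithm.
FIRST(A) = {x}
FIRST(S) = {x}
Therefore, FIRST(S) = {x}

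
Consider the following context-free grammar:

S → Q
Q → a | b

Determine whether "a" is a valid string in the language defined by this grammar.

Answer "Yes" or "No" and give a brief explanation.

Yes - a valid derivation exists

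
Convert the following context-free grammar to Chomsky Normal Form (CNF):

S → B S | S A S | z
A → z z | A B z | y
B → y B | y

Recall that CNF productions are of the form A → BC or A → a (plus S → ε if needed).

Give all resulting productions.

S → z; TZ → z; A → y; TY → y; B → y; S → B S; S → S X0; X0 → A S; A → TZ TZ; A → A X1; X1 → B TZ; B → TY B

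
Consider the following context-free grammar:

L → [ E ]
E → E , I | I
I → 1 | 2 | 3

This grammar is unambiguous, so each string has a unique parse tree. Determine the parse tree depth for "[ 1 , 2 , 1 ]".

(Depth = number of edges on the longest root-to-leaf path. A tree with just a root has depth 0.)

5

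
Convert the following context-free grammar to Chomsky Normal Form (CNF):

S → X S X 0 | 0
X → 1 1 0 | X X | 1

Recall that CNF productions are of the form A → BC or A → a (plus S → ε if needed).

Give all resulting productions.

T0 → 0; S → 0; T1 → 1; X → 1; S → X X0; X0 → S X1; X1 → X T0; X → T1 X2; X2 → T1 T0; X → X X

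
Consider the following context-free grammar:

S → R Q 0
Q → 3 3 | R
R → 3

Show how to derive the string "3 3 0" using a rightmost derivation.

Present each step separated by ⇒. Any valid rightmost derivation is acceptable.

S ⇒ R Q 0 ⇒ R R 0 ⇒ R 3 0 ⇒ 3 3 0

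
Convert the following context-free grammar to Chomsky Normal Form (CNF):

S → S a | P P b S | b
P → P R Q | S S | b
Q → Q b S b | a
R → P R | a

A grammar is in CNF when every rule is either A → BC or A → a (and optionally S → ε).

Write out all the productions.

TA → a; TB → b; S → b; P → b; Q → a; R → a; S → S TA; S → P X0; X0 → P X1; X1 → TB S; P → P X2; X2 → R Q; P → S S; Q → Q X3; X3 → TB X4; X4 → S TB; R → P R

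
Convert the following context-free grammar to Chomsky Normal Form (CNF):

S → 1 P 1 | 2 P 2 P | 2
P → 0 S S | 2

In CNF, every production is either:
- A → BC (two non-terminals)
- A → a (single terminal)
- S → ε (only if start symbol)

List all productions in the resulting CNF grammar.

T1 → 1; T2 → 2; S → 2; T0 → 0; P → 2; S → T1 X0; X0 → P T1; S → T2 X1; X1 → P X2; X2 → T2 P; P → T0 X3; X3 → S S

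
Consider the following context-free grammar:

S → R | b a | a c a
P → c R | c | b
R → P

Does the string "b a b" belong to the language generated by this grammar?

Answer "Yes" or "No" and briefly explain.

No - no valid derivation exists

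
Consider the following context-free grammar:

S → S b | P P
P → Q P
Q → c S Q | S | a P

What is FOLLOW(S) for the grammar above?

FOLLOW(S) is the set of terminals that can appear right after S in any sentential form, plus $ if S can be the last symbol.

We compute FOLLOW(S) using the standard algorithm.
FOLLOW(S) starts with {$}.
FIRST(P) = {a, c}
FIRST(Q) = {a, c}
FIRST(S) = {a, c}
FOLLOW(P) = {$, a, b, c}
FOLLOW(Q) = {a, c}
FOLLOW(S) = {$, a, b, c}
Therefore, FOLLOW(S) = {$, a, b, c}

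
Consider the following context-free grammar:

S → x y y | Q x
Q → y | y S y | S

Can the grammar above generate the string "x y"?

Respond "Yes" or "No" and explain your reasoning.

No - no valid derivation exists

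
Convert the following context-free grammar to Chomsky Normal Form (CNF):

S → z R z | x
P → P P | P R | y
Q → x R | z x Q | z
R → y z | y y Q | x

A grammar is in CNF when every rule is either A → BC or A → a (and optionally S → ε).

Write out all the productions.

TZ → z; S → x; P → y; TX → x; Q → z; TY → y; R → x; S → TZ X0; X0 → R TZ; P → P P; P → P R; Q → TX R; Q → TZ X1; X1 → TX Q; R → TY TZ; R → TY X2; X2 → TY Q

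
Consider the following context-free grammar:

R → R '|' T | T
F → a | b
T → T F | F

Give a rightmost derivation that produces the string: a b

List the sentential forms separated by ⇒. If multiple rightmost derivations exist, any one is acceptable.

R ⇒ T ⇒ T F ⇒ T b ⇒ F b ⇒ a b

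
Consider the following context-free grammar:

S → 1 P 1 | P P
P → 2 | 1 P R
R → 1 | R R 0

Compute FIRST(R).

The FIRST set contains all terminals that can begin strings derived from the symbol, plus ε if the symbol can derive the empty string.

We compute FIRST(R) using the standard algorithm.
FIRST(P) = {1, 2}
FIRST(R) = {1}
FIRST(S) = {1, 2}
Therefore, FIRST(R) = {1}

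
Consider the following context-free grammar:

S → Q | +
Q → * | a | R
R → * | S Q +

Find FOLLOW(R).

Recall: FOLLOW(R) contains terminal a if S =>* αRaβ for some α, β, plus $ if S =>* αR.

We compute FOLLOW(R) using the standard algorithm.
FOLLOW(S) starts with {$}.
FIRST(Q) = {*, +, a}
FIRST(R) = {*, +, a}
FIRST(S) = {*, +, a}
FOLLOW(Q) = {$, *, +, a}
FOLLOW(R) = {$, *, +, a}
FOLLOW(S) = {$, *, +, a}
Therefore, FOLLOW(R) = {$, *, +, a}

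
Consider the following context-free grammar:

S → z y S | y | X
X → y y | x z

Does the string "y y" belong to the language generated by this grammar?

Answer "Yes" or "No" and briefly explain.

Yes - a valid derivation exists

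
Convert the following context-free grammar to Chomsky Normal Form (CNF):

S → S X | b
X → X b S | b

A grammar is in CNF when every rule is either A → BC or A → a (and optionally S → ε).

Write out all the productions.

S → b; TB → b; X → b; S → S X; X → X X0; X0 → TB S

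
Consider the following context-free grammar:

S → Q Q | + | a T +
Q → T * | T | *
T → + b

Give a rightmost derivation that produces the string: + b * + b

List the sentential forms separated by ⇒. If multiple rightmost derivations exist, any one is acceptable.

S ⇒ Q Q ⇒ Q T ⇒ Q + b ⇒ T * + b ⇒ + b * + b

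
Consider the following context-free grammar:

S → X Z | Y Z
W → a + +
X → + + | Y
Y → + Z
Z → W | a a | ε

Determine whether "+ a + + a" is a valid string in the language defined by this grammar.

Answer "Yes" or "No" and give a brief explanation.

No - no valid derivation exists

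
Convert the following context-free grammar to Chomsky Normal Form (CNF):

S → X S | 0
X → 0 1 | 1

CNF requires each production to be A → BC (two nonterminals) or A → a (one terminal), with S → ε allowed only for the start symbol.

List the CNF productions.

S → 0; T0 → 0; T1 → 1; X → 1; S → X S; X → T0 T1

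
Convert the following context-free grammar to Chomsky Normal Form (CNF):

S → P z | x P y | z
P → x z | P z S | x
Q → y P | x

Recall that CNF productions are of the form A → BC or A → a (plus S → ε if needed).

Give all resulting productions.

TZ → z; TX → x; TY → y; S → z; P → x; Q → x; S → P TZ; S → TX X0; X0 → P TY; P → TX TZ; P → P X1; X1 → TZ S; Q → TY P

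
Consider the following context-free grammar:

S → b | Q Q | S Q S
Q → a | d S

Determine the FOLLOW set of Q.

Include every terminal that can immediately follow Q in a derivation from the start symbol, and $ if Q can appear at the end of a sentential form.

We compute FOLLOW(Q) using the standard algorithm.
FOLLOW(S) starts with {$}.
FIRST(Q) = {a, d}
FIRST(S) = {a, b, d}
FOLLOW(Q) = {$, a, b, d}
FOLLOW(S) = {$, a, b, d}
Therefore, FOLLOW(Q) = {$, a, b, d}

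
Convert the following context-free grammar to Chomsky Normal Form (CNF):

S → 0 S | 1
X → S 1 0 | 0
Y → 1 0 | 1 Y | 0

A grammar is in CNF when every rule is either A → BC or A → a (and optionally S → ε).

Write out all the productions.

T0 → 0; S → 1; T1 → 1; X → 0; Y → 0; S → T0 S; X → S X0; X0 → T1 T0; Y → T1 T0; Y → T1 Y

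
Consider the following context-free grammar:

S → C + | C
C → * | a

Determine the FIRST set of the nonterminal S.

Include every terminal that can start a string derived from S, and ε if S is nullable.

We compute FIRST(S) using the standard algorithm.
FIRST(C) = {*, a}
FIRST(S) = {*, a}
Therefore, FIRST(S) = {*, a}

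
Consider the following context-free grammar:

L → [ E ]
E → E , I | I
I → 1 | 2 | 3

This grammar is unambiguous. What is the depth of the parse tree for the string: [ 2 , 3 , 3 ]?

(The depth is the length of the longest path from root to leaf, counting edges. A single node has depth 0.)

5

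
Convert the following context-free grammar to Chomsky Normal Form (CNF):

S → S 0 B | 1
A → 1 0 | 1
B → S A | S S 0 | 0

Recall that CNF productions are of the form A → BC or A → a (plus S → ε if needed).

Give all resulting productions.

T0 → 0; S → 1; T1 → 1; A → 1; B → 0; S → S X0; X0 → T0 B; A → T1 T0; B → S A; B → S X1; X1 → S T0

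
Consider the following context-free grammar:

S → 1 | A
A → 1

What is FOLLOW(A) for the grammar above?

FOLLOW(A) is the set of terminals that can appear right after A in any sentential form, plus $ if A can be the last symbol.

We compute FOLLOW(A) using the standard algorithm.
FOLLOW(S) starts with {$}.
FIRST(A) = {1}
FIRST(S) = {1}
FOLLOW(A) = {$}
FOLLOW(S) = {$}
Therefore, FOLLOW(A) = {$}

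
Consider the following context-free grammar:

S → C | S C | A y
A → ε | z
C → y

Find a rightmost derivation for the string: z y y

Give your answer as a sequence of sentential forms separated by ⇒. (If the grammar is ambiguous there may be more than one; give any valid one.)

S ⇒ S C ⇒ S y ⇒ A y y ⇒ z y y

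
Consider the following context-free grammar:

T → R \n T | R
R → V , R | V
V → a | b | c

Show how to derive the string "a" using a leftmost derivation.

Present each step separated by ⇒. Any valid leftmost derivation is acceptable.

T ⇒ R ⇒ V ⇒ a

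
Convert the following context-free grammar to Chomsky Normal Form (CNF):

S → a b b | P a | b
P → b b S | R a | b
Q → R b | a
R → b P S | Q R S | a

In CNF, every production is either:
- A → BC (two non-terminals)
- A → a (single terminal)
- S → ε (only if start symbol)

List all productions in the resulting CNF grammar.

TA → a; TB → b; S → b; P → b; Q → a; R → a; S → TA X0; X0 → TB TB; S → P TA; P → TB X1; X1 → TB S; P → R TA; Q → R TB; R → TB X2; X2 → P S; R → Q X3; X3 → R S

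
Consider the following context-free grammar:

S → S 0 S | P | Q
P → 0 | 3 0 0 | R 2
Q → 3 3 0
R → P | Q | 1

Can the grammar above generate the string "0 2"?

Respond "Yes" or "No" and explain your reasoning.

Yes - a valid derivation exists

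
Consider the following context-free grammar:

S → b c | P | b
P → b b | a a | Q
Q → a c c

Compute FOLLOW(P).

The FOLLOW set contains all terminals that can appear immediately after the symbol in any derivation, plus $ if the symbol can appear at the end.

We compute FOLLOW(P) using the standard algorithm.
FOLLOW(S) starts with {$}.
FIRST(P) = {a, b}
FIRST(Q) = {a}
FIRST(S) = {a, b}
FOLLOW(P) = {$}
FOLLOW(Q) = {$}
FOLLOW(S) = {$}
Therefore, FOLLOW(P) = {$}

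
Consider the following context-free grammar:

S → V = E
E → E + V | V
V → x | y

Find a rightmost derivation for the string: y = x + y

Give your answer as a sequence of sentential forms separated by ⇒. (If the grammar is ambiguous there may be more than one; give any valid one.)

S ⇒ V = E ⇒ V = E + V ⇒ V = E + y ⇒ V = V + y ⇒ V = x + y ⇒ y = x + y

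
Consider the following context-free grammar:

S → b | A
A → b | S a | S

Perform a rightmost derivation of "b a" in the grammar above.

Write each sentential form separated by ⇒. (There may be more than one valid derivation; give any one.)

S ⇒ A ⇒ S a ⇒ b a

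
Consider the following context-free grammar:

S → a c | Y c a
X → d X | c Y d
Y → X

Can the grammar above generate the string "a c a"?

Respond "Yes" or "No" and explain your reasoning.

No - no valid derivation exists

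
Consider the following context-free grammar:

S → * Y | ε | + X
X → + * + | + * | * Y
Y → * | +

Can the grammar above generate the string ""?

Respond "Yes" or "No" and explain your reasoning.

Yes - a valid derivation exists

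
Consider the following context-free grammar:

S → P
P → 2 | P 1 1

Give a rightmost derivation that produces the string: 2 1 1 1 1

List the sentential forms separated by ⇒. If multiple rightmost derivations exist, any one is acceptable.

S ⇒ P ⇒ P 1 1 ⇒ P 1 1 1 1 ⇒ 2 1 1 1 1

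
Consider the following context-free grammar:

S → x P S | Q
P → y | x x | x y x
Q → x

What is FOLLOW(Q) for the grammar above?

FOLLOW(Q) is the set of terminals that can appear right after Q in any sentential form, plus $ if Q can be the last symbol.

We compute FOLLOW(Q) using the standard algorithm.
FOLLOW(S) starts with {$}.
FIRST(P) = {x, y}
FIRST(Q) = {x}
FIRST(S) = {x}
FOLLOW(P) = {x}
FOLLOW(Q) = {$}
FOLLOW(S) = {$}
Therefore, FOLLOW(Q) = {$}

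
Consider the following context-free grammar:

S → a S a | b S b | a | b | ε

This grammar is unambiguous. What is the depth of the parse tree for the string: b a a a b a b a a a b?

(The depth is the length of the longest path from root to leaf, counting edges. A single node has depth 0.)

6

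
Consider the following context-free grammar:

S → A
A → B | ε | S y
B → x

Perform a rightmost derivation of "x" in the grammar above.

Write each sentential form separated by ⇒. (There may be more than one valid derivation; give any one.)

S ⇒ A ⇒ B ⇒ x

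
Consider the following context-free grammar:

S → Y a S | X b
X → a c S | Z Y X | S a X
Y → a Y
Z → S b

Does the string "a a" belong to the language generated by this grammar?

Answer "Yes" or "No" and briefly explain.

No - no valid derivation exists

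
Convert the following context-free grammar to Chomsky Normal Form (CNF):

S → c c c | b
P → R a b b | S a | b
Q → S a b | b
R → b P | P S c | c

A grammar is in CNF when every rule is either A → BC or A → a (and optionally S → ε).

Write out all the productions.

TC → c; S → b; TA → a; TB → b; P → b; Q → b; R → c; S → TC X0; X0 → TC TC; P → R X1; X1 → TA X2; X2 → TB TB; P → S TA; Q → S X3; X3 → TA TB; R → TB P; R → P X4; X4 → S TC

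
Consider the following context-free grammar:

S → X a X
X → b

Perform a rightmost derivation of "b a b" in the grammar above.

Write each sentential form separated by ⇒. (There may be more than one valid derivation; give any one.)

S ⇒ X a X ⇒ X a b ⇒ b a b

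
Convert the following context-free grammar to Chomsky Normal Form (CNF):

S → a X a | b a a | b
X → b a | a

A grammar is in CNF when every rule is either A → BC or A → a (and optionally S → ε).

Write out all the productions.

TA → a; TB → b; S → b; X → a; S → TA X0; X0 → X TA; S → TB X1; X1 → TA TA; X → TB TA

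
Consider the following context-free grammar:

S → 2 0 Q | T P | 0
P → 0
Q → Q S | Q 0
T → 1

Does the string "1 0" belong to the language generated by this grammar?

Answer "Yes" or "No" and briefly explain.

Yes - a valid derivation exists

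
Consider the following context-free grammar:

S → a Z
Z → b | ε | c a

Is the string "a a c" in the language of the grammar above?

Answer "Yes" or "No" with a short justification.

No - no valid derivation exists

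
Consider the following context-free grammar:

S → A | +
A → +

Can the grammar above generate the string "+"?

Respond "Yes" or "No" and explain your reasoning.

Yes - a valid derivation exists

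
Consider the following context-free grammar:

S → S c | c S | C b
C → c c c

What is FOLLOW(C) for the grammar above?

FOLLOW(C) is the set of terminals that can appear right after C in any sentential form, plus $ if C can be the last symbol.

We compute FOLLOW(C) using the standard algorithm.
FOLLOW(S) starts with {$}.
FIRST(C) = {c}
FIRST(S) = {c}
FOLLOW(C) = {b}
FOLLOW(S) = {$, c}
Therefore, FOLLOW(C) = {b}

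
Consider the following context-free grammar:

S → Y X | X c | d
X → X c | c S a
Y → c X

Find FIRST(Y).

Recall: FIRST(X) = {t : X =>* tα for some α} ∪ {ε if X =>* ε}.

We compute FIRST(Y) using the standard algorithm.
FIRST(S) = {c, d}
FIRST(X) = {c}
FIRST(Y) = {c}
Therefore, FIRST(Y) = {c}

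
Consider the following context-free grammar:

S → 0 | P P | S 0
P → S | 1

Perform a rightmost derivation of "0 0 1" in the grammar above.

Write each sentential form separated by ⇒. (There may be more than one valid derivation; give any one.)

S ⇒ P P ⇒ P 1 ⇒ S 1 ⇒ S 0 1 ⇒ 0 0 1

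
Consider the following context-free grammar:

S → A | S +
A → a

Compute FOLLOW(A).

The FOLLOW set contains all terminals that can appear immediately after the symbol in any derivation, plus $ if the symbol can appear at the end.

We compute FOLLOW(A) using the standard algorithm.
FOLLOW(S) starts with {$}.
FIRST(A) = {a}
FIRST(S) = {a}
FOLLOW(A) = {$, +}
FOLLOW(S) = {$, +}
Therefore, FOLLOW(A) = {$, +}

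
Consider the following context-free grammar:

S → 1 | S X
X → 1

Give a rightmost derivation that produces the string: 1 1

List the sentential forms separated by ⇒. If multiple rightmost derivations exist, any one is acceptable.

S ⇒ S X ⇒ S 1 ⇒ 1 1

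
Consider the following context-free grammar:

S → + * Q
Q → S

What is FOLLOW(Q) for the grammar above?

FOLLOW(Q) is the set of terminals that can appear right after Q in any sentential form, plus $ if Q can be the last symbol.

We compute FOLLOW(Q) using the standard algorithm.
FOLLOW(S) starts with {$}.
FIRST(Q) = {+}
FIRST(S) = {+}
FOLLOW(Q) = {$}
FOLLOW(S) = {$}
Therefore, FOLLOW(Q) = {$}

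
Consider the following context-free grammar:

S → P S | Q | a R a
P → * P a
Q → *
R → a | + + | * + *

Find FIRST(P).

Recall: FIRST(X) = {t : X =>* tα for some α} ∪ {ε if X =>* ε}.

We compute FIRST(P) using the standard algorithm.
FIRST(P) = {*}
FIRST(Q) = {*}
FIRST(R) = {*, +, a}
FIRST(S) = {*, a}
Therefore, FIRST(P) = {*}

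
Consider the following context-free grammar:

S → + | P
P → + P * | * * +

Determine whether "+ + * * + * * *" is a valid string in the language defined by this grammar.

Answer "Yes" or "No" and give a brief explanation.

No - no valid derivation exists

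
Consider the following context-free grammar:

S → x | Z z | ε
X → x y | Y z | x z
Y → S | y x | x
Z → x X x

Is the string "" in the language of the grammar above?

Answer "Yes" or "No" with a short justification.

Yes - a valid derivation exists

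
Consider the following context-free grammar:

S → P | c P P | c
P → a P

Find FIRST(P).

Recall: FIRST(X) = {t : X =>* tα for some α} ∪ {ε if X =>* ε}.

We compute FIRST(P) using the standard algorithm.
FIRST(P) = {a}
FIRST(S) = {a, c}
Therefore, FIRST(P) = {a}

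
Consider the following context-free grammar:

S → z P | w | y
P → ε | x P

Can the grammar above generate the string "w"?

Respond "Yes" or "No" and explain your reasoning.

Yes - a valid derivation exists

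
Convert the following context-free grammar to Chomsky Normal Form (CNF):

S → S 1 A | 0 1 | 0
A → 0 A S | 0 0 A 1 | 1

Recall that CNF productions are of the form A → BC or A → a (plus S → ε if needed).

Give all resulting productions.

T1 → 1; T0 → 0; S → 0; A → 1; S → S X0; X0 → T1 A; S → T0 T1; A → T0 X1; X1 → A S; A → T0 X2; X2 → T0 X3; X3 → A T1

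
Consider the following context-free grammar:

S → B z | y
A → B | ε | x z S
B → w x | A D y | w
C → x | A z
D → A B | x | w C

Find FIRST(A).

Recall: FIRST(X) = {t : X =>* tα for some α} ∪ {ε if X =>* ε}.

We compute FIRST(A) using the standard algorithm.
FIRST(A) = {w, x, ε}
FIRST(B) = {w, x}
FIRST(C) = {w, x, z}
FIRST(D) = {w, x}
FIRST(S) = {w, x, y}
Therefore, FIRST(A) = {w, x, ε}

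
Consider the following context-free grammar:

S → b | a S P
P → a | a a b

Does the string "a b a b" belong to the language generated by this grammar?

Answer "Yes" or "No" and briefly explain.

No - no valid derivation exists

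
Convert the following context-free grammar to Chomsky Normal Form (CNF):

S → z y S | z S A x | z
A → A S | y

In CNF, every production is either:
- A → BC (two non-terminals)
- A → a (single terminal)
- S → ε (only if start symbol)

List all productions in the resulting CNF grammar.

TZ → z; TY → y; TX → x; S → z; A → y; S → TZ X0; X0 → TY S; S → TZ X1; X1 → S X2; X2 → A TX; A → A S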